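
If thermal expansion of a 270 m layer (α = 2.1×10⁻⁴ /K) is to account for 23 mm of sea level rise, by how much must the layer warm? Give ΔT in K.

ΔT ≈ 0.406 K

ΔT = Δh/(αH) = 0.023 / (2.1×10⁻⁴ × 270) ≈ 0.4056 K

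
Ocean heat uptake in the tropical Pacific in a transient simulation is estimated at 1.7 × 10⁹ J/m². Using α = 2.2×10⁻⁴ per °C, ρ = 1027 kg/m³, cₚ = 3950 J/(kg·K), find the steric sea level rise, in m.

Δh = αQ/(ρcₚ) = 2.2×10⁻⁴ × 1.7×10⁹ / (1027 × 3950) ≈ 0.092194 m

about 0.0922 m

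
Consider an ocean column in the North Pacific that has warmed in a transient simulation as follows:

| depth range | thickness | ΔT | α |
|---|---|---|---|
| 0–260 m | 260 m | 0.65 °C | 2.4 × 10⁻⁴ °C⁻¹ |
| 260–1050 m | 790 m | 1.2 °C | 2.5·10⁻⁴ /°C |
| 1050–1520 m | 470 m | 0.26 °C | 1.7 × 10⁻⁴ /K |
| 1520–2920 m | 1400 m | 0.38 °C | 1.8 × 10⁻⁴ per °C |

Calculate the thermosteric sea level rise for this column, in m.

0.39 m of thermosteric rise

0–260 m: 260 × 0.65 × 2.4×10⁻⁴ = 0.04056 m
Layer 2: 1.2 × 2.5×10⁻⁴ × 790 = 0.23700 m
Layer 3: 470 × 0.26 × 1.7×10⁻⁴ = 0.020774 m
Layer 4: 1.8×10⁻⁴ × 1400 × 0.38 = 0.09576 m
Δh = 0.04056 + 0.23700 + 0.020774 + 0.09576 = 0.394094 m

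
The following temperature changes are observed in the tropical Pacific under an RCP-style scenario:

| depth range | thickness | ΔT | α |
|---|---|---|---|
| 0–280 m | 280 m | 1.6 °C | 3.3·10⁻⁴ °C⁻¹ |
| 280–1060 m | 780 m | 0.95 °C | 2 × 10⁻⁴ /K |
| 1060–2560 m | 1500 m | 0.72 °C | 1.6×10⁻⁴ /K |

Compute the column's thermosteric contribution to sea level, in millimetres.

0–280 m: 280 × 1.6 × 3.3×10⁻⁴ = 0.14784 m
280–1060 m: 0.95 × 780 × 2×10⁻⁴ = 0.14820 m
1500 × 0.72 × 1.6×10⁻⁴ = 0.17280 m
Δh = 0.14784 + 0.14820 + 0.17280 = 0.46884 m

about 469 mm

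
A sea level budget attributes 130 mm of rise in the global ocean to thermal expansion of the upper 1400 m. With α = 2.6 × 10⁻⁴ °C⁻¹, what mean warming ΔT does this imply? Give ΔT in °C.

0.36 °C

ΔT = Δh/(αH) = 0.13 / (2.6×10⁻⁴ × 1400) ≈ 0.3571 °C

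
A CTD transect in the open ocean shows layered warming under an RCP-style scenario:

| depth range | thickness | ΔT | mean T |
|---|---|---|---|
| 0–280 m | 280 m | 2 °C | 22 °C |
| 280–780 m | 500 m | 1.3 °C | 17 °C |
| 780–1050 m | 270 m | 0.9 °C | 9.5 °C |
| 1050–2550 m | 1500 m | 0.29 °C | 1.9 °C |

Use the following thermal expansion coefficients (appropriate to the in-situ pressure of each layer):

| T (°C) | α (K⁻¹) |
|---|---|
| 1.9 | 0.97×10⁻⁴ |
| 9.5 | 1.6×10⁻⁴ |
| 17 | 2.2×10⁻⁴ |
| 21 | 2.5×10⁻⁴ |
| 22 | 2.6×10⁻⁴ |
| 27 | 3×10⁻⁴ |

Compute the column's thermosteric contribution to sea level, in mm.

about 370 mm

Layer 1 at 22 °C → α = 2.6×10⁻⁴ K⁻¹
Layer 2 at 17 °C → α = 2.2×10⁻⁴ K⁻¹
Layer 3 at 9.5 °C → α = 1.6×10⁻⁴ K⁻¹
Layer 4 at 1.9 °C → α = 0.97×10⁻⁴ K⁻¹
Layer 1: 2 × 2.6×10⁻⁴ × 280 = 0.14560 m
Layer 2: 2.2×10⁻⁴ × 500 × 1.3 = 0.14300 m
270 × 1.6×10⁻⁴ × 0.9 = 0.03888 m
0.97×10⁻⁴ × 1500 × 0.29 = 0.042195 m
Δh = 0.14560 + 0.14300 + 0.03888 + 0.042195 = 0.369675 m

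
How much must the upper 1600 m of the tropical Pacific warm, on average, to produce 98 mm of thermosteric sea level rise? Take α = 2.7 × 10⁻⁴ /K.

ΔT = Δh/(αH) = 0.098 / (2.7×10⁻⁴ × 1600) ≈ 0.2269 K

0.227 K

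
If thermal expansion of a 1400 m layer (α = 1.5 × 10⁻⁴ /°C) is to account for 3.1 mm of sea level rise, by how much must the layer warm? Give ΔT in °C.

ΔT = Δh/(αH) = 0.0031 / (1.5×10⁻⁴ × 1400) ≈ 0.01476 °C

0.0148 °C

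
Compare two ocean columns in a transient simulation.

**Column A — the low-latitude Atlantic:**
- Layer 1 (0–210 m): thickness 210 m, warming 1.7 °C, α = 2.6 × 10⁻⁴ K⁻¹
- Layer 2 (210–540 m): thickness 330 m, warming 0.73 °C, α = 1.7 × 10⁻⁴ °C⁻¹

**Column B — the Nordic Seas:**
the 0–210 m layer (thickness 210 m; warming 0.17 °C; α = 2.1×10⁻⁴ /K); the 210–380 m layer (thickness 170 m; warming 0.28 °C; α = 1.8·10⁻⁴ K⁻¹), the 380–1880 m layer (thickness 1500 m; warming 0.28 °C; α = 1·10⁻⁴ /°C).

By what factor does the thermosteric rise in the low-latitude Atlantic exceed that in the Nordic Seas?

A 210 × 1.7 × 2.6×10⁻⁴ = 0.09282 m
A 210–540 m: 1.7×10⁻⁴ × 330 × 0.73 = 0.040953 m
A total: 0.133773 m
B 0.17 × 210 × 2.1×10⁻⁴ = 0.007497 m
B 0.28 × 170 × 1.8×10⁻⁴ = 0.008568 m
B 1500 × 0.28 × 1×10⁻⁴ = 0.04200 m
B total: 0.058065 m
Ratio: 0.133773 / 0.058065 ≈ 2.304

≈ 2.3×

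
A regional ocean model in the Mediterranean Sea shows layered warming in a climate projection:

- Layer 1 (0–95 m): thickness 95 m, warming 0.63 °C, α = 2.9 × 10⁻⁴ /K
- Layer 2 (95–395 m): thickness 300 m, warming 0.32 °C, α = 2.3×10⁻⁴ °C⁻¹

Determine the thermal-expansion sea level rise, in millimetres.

Layer 1: 2.9×10⁻⁴ × 0.63 × 95 = 0.0173565 m
95–395 m: 0.32 × 2.3×10⁻⁴ × 300 = 0.02208 m
Δh = 0.0173565 + 0.02208 = 0.0394365 m

Δh = 39.4 mm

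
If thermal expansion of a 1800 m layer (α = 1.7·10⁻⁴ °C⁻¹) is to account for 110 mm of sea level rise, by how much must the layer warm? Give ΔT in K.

ΔT = Δh/(αH) = 0.11 / (1.7×10⁻⁴ × 1800) ≈ 0.3595 K

about 0.36 K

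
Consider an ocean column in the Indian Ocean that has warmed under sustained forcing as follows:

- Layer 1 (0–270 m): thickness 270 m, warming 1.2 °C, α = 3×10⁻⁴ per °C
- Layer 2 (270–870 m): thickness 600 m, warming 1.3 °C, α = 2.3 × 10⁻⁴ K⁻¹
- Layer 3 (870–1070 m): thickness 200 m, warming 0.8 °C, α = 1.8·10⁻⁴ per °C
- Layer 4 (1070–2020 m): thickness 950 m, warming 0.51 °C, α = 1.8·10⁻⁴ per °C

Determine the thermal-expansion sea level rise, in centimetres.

270 × 1.2 × 3×10⁻⁴ = 0.09720 m
Layer 2: 600 × 2.3×10⁻⁴ × 1.3 = 0.17940 m
Layer 3: 1.8×10⁻⁴ × 0.8 × 200 = 0.02880 m
1070–2020 m: 1.8×10⁻⁴ × 950 × 0.51 = 0.08721 m
Δh = 0.09720 + 0.17940 + 0.02880 + 0.08721 = 0.39261 m

39.3 cm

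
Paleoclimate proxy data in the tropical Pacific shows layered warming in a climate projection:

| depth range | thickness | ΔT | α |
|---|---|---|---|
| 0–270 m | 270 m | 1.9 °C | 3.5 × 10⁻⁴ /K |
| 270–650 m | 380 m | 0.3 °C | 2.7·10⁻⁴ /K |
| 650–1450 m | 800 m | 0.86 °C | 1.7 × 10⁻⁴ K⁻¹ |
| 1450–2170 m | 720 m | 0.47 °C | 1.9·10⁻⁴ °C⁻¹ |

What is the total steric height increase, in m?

about 0.392 m

0–270 m: 1.9 × 270 × 3.5×10⁻⁴ = 0.17955 m
270–650 m: 2.7×10⁻⁴ × 0.3 × 380 = 0.03078 m
0.86 × 1.7×10⁻⁴ × 800 = 0.11696 m
1.9×10⁻⁴ × 0.47 × 720 = 0.064296 m
Δh = 0.17955 + 0.03078 + 0.11696 + 0.064296 = 0.391586 m ≈ 0.392 m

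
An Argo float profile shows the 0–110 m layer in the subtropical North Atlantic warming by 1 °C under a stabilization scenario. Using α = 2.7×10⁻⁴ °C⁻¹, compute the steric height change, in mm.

Δh = αΔT·H = 2.7×10⁻⁴ × 1 × 110 = 0.02970 m

Δh ≈ 30 mm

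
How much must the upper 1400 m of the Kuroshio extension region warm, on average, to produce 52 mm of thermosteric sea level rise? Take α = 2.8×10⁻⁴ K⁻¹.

ΔT = Δh/(αH) = 0.052 / (2.8×10⁻⁴ × 1400) ≈ 0.1327 K

ΔT ≈ 0.133 K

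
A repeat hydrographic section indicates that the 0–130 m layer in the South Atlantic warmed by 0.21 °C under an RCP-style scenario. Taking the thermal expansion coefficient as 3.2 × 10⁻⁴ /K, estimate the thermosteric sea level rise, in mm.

Δh = αΔT·H = 3.2×10⁻⁴ × 0.21 × 130 = 0.008736 m

Δh ≈ 8.7 mm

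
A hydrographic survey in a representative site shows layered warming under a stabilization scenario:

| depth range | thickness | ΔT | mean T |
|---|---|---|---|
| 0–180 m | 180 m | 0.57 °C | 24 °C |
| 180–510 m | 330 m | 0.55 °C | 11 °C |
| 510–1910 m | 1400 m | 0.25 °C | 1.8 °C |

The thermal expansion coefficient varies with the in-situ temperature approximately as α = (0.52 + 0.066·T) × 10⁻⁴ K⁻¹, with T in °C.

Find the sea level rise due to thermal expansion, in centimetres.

6.66 cm of thermosteric rise

Layer 1: α = (0.52 + 0.066×24)×10⁻⁴ = 2.104×10⁻⁴ K⁻¹
Layer 2: α = (0.52 + 0.066×11)×10⁻⁴ = 1.246×10⁻⁴ K⁻¹
Layer 3: α = (0.52 + 0.066×1.8)×10⁻⁴ = 0.6388×10⁻⁴ K⁻¹
180 × 0.57 × 2.104×10⁻⁴ = 0.02158704 m
1.246×10⁻⁴ × 0.55 × 330 = 0.0226149 m
Layer 3: 0.6388×10⁻⁴ × 0.25 × 1400 = 0.022358 m
Δh = 0.02158704 + 0.0226149 + 0.022358 = 0.06655994 m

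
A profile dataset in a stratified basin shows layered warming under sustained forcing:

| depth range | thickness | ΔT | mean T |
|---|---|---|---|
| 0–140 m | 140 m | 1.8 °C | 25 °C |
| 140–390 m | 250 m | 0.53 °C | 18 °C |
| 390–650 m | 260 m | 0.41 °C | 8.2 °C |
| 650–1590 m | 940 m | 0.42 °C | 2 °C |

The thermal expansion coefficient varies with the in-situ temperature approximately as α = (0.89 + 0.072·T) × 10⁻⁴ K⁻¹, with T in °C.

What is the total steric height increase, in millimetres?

Layer 1: α = (0.89 + 0.072×25)×10⁻⁴ = 2.69×10⁻⁴ K⁻¹
Layer 2: α = (0.89 + 0.072×18)×10⁻⁴ = 2.186×10⁻⁴ K⁻¹
Layer 3: α = (0.89 + 0.072×8.2)×10⁻⁴ = 1.4804×10⁻⁴ K⁻¹
Layer 4: α = (0.89 + 0.072×2)×10⁻⁴ = 1.034×10⁻⁴ K⁻¹
0–140 m: 140 × 2.69×10⁻⁴ × 1.8 = 0.067788 m
250 × 0.53 × 2.186×10⁻⁴ = 0.0289645 m
Layer 3: 0.41 × 260 × 1.4804×10⁻⁴ = 0.015781064 m
0.42 × 1.034×10⁻⁴ × 940 = 0.04082232 m
Δh = 0.067788 + 0.0289645 + 0.015781064 + 0.04082232 = 0.153355884 m

150 mm of thermosteric rise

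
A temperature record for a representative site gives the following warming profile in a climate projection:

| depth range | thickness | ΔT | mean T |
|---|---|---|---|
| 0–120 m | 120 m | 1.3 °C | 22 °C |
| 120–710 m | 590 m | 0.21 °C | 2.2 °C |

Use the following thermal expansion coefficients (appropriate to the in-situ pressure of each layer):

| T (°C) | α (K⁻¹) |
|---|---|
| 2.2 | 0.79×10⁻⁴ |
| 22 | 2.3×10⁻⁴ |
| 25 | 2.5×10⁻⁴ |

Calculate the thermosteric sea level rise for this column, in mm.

Layer 1 at 22 °C → α = 2.3×10⁻⁴ K⁻¹
Layer 2 at 2.2 °C → α = 0.79×10⁻⁴ K⁻¹
1.3 × 2.3×10⁻⁴ × 120 = 0.03588 m
590 × 0.79×10⁻⁴ × 0.21 = 0.0097881 m
Δh = 0.03588 + 0.0097881 = 0.0456681 m ≈ 46 mm

46 mm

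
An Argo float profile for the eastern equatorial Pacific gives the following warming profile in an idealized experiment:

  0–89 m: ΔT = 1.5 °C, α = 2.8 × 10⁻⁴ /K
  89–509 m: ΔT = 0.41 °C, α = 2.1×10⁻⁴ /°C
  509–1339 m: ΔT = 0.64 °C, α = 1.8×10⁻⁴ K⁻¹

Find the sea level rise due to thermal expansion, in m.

Layer 1: 89 × 2.8×10⁻⁴ × 1.5 = 0.03738 m
2.1×10⁻⁴ × 0.41 × 420 = 0.036162 m
509–1339 m: 830 × 0.64 × 1.8×10⁻⁴ = 0.095616 m
Δh = 0.03738 + 0.036162 + 0.095616 = 0.169158 m

about 0.169 m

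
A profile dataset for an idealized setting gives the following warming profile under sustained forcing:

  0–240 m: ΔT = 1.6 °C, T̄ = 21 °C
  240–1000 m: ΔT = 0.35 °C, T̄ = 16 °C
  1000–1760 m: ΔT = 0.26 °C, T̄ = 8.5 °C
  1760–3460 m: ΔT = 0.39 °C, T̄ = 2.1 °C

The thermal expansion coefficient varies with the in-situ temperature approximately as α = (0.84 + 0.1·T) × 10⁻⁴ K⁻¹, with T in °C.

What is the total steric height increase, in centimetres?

Layer 1: α = (0.84 + 0.1×21)×10⁻⁴ = 2.94×10⁻⁴ K⁻¹
Layer 2: α = (0.84 + 0.1×16)×10⁻⁴ = 2.44×10⁻⁴ K⁻¹
Layer 3: α = (0.84 + 0.1×8.5)×10⁻⁴ = 1.69×10⁻⁴ K⁻¹
Layer 4: α = (0.84 + 0.1×2.1)×10⁻⁴ = 1.05×10⁻⁴ K⁻¹
1.6 × 240 × 2.94×10⁻⁴ = 0.112896 m
240–1000 m: 760 × 0.35 × 2.44×10⁻⁴ = 0.064904 m
1000–1760 m: 1.69×10⁻⁴ × 0.26 × 760 = 0.0333944 m
1760–3460 m: 1700 × 0.39 × 1.05×10⁻⁴ = 0.069615 m
Δh = 0.112896 + 0.064904 + 0.0333944 + 0.069615 = 0.2808094 m

Δh = 28.1 cm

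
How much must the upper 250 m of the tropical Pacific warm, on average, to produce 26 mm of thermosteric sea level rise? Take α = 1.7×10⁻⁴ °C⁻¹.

ΔT ≈ 0.61 °C

ΔT = Δh/(αH) = 0.026 / (1.7×10⁻⁴ × 250) ≈ 0.6118 °C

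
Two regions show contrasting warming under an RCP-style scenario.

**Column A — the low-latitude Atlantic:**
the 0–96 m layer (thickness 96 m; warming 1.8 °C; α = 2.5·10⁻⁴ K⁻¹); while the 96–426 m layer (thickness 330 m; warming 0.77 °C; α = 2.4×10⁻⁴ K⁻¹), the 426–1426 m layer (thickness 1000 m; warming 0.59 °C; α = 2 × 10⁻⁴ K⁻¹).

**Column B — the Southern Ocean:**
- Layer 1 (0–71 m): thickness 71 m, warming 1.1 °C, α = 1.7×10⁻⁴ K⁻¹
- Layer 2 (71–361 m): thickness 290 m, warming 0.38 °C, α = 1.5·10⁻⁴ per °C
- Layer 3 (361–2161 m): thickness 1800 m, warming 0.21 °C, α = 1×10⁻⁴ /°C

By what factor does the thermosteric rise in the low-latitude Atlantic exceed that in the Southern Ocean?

≈ 3.29×

A 96 × 1.8 × 2.5×10⁻⁴ = 0.04320 m
A 96–426 m: 0.77 × 2.4×10⁻⁴ × 330 = 0.060984 m
A 426–1426 m: 0.59 × 1000 × 2×10⁻⁴ = 0.11800 m
A total: 0.222184 m
B Layer 1: 1.7×10⁻⁴ × 1.1 × 71 = 0.013277 m
B 290 × 1.5×10⁻⁴ × 0.38 = 0.01653 m
B 1800 × 0.21 × 1×10⁻⁴ = 0.03780 m
B total: 0.067607 m
Ratio: 0.222184 / 0.067607 ≈ 3.286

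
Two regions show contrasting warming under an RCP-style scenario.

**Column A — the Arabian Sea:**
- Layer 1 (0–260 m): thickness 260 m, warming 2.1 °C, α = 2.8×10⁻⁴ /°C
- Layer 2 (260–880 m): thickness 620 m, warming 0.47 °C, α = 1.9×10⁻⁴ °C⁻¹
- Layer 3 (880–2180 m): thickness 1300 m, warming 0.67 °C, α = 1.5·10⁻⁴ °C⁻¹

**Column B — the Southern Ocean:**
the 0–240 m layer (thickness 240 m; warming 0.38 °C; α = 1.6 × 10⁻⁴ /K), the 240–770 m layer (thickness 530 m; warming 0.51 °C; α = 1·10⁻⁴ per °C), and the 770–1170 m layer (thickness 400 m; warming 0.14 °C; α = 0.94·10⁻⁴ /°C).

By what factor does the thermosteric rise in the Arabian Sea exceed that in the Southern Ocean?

a factor of 7.23

A Layer 1: 260 × 2.1 × 2.8×10⁻⁴ = 0.15288 m
A 260–880 m: 0.47 × 620 × 1.9×10⁻⁴ = 0.055366 m
A Layer 3: 0.67 × 1300 × 1.5×10⁻⁴ = 0.13065 m
A total: 0.338896 m
B Layer 1: 0.38 × 1.6×10⁻⁴ × 240 = 0.014592 m
B 240–770 m: 530 × 0.51 × 1×10⁻⁴ = 0.02703 m
B 400 × 0.94×10⁻⁴ × 0.14 = 0.005264 m
B total: 0.046886 m
Ratio: 0.338896 / 0.046886 ≈ 7.228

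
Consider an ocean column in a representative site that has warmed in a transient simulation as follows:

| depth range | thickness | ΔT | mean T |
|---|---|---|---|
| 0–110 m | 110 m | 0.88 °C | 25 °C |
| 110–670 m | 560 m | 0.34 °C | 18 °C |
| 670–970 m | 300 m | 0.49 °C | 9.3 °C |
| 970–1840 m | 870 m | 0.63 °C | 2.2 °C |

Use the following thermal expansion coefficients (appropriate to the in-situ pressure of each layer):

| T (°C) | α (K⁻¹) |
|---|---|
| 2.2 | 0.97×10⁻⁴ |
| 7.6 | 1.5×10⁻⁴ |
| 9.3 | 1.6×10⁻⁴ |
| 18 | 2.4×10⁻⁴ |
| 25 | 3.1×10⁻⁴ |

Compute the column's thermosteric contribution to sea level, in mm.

Layer 1 at 25 °C → α = 3.1×10⁻⁴ K⁻¹
Layer 2 at 18 °C → α = 2.4×10⁻⁴ K⁻¹
Layer 3 at 9.3 °C → α = 1.6×10⁻⁴ K⁻¹
Layer 4 at 2.2 °C → α = 0.97×10⁻⁴ K⁻¹
0–110 m: 110 × 0.88 × 3.1×10⁻⁴ = 0.030008 m
2.4×10⁻⁴ × 560 × 0.34 = 0.045696 m
670–970 m: 0.49 × 1.6×10⁻⁴ × 300 = 0.02352 m
0.97×10⁻⁴ × 0.63 × 870 = 0.0531657 m
Δh = 0.030008 + 0.045696 + 0.02352 + 0.0531657 = 0.1523897 m ≈ 150 mm

about 150 mm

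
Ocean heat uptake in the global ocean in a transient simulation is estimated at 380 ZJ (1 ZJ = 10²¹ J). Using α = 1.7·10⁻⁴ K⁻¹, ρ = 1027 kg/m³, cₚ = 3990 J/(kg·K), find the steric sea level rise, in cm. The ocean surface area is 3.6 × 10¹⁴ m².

Per unit area: Q = 380×10²¹ / (3.6×10¹⁴) ≈ 1.056×10⁹ J/m²
Δh = αQ/(ρcₚ) = 1.7×10⁻⁴ × 1.056×10⁹ / (1027 × 3990) ≈ 0.04381 m

4.38 cm of thermosteric rise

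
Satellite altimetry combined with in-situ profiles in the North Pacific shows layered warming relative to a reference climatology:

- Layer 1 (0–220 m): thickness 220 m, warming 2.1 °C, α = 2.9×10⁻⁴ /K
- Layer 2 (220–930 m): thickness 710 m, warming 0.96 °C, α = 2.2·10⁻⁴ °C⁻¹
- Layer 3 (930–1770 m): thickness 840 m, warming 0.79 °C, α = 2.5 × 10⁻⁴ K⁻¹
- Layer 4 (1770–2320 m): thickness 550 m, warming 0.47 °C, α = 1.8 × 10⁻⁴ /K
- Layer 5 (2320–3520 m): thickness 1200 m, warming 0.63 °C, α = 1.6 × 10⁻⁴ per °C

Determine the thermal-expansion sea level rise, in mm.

617 mm

Layer 1: 2.1 × 2.9×10⁻⁴ × 220 = 0.13398 m
0.96 × 2.2×10⁻⁴ × 710 = 0.149952 m
2.5×10⁻⁴ × 0.79 × 840 = 0.16590 m
1770–2320 m: 550 × 1.8×10⁻⁴ × 0.47 = 0.04653 m
Layer 5: 0.63 × 1.6×10⁻⁴ × 1200 = 0.12096 m
Δh = 0.13398 + 0.149952 + 0.16590 + 0.04653 + 0.12096 = 0.617322 m ≈ 617 mm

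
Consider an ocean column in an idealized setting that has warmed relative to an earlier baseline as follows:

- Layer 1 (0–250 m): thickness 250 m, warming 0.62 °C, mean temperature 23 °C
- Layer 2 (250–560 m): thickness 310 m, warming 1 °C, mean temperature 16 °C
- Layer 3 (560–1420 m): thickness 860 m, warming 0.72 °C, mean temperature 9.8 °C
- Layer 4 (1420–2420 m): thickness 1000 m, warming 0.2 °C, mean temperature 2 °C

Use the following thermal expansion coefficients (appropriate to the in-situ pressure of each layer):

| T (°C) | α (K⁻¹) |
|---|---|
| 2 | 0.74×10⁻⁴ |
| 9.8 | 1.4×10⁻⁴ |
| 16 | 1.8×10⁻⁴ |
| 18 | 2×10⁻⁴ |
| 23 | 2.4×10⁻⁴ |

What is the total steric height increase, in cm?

Layer 1 at 23 °C → α = 2.4×10⁻⁴ K⁻¹
Layer 2 at 16 °C → α = 1.8×10⁻⁴ K⁻¹
Layer 3 at 9.8 °C → α = 1.4×10⁻⁴ K⁻¹
Layer 4 at 2 °C → α = 0.74×10⁻⁴ K⁻¹
Layer 1: 250 × 2.4×10⁻⁴ × 0.62 = 0.03720 m
Layer 2: 310 × 1.8×10⁻⁴ × 1 = 0.05580 m
0.72 × 860 × 1.4×10⁻⁴ = 0.086688 m
0.2 × 0.74×10⁻⁴ × 1000 = 0.01480 m
Δh = 0.03720 + 0.05580 + 0.086688 + 0.01480 = 0.194488 m

Δh = 19.4 cm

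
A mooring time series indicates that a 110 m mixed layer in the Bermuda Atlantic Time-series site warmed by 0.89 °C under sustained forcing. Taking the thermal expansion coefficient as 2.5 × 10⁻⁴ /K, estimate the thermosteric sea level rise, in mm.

24.5 mm

Δh = αΔT·H = 2.5×10⁻⁴ × 0.89 × 110 = 0.024475 m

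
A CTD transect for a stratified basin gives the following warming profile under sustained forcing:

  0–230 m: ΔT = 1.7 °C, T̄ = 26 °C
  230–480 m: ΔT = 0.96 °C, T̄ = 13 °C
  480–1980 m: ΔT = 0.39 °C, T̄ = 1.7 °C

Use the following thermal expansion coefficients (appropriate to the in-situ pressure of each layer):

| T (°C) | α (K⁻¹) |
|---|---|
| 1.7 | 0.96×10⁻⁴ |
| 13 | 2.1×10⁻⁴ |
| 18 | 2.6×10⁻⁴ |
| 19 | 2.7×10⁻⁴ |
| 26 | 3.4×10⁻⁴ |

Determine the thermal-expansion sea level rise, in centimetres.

Layer 1 at 26 °C → α = 3.4×10⁻⁴ K⁻¹
Layer 2 at 13 °C → α = 2.1×10⁻⁴ K⁻¹
Layer 3 at 1.7 °C → α = 0.96×10⁻⁴ K⁻¹
Layer 1: 3.4×10⁻⁴ × 1.7 × 230 = 0.13294 m
230–480 m: 2.1×10⁻⁴ × 0.96 × 250 = 0.05040 m
Layer 3: 0.96×10⁻⁴ × 0.39 × 1500 = 0.05616 m
Δh = 0.13294 + 0.05040 + 0.05616 = 0.23950 m

24.0 cm of thermosteric rise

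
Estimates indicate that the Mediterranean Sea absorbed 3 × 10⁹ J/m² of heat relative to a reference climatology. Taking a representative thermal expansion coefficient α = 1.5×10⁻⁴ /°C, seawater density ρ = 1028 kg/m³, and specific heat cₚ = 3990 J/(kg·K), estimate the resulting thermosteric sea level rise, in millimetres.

110 mm of thermosteric rise

Δh = αQ/(ρcₚ) = 1.5×10⁻⁴ × 3×10⁹ / (1028 × 3990) ≈ 0.10971 m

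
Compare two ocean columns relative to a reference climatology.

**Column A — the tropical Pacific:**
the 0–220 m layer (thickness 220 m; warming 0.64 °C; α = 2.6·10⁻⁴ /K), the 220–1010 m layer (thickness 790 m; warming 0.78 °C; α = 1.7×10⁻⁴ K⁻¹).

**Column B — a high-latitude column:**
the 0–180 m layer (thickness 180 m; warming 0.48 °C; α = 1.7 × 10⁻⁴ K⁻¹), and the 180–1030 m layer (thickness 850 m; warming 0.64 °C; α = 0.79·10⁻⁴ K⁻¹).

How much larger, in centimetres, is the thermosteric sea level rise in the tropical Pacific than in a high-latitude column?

A 0–220 m: 0.64 × 2.6×10⁻⁴ × 220 = 0.036608 m
A 1.7×10⁻⁴ × 0.78 × 790 = 0.104754 m
A total: 0.141362 m
B Layer 1: 0.48 × 1.7×10⁻⁴ × 180 = 0.014688 m
B 180–1030 m: 0.79×10⁻⁴ × 0.64 × 850 = 0.042976 m
B total: 0.057664 m
Difference: 0.141362 − 0.057664 = 0.083698 m

8.4 cm larger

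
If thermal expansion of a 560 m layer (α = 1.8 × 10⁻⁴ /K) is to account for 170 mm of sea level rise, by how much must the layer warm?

about 1.7 °C

ΔT = Δh/(αH) = 0.17 / (1.8×10⁻⁴ × 560) ≈ 1.687 °C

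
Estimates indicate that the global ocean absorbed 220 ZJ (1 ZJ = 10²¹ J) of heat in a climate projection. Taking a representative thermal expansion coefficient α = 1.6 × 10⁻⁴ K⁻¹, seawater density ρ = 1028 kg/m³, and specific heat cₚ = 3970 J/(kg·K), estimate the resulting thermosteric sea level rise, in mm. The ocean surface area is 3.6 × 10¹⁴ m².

about 24.0 mm

Per unit area: Q = 220×10²¹ / (3.6×10¹⁴) ≈ 6.111×10⁸ J/m²
Δh = αQ/(ρcₚ) = 1.6×10⁻⁴ × 6.111×10⁸ / (1028 × 3970) ≈ 0.023958 m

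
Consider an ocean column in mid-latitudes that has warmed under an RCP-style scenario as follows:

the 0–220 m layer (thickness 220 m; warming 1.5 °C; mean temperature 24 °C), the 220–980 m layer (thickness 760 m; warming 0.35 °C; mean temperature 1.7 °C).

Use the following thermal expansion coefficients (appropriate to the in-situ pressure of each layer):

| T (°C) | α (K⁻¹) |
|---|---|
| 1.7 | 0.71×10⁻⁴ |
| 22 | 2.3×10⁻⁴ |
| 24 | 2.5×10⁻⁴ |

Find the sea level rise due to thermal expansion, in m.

Layer 1 at 24 °C → α = 2.5×10⁻⁴ K⁻¹
Layer 2 at 1.7 °C → α = 0.71×10⁻⁴ K⁻¹
Layer 1: 220 × 2.5×10⁻⁴ × 1.5 = 0.08250 m
Layer 2: 0.35 × 760 × 0.71×10⁻⁴ = 0.018886 m
Δh = 0.08250 + 0.018886 = 0.101386 m ≈ 0.10 m

0.10 m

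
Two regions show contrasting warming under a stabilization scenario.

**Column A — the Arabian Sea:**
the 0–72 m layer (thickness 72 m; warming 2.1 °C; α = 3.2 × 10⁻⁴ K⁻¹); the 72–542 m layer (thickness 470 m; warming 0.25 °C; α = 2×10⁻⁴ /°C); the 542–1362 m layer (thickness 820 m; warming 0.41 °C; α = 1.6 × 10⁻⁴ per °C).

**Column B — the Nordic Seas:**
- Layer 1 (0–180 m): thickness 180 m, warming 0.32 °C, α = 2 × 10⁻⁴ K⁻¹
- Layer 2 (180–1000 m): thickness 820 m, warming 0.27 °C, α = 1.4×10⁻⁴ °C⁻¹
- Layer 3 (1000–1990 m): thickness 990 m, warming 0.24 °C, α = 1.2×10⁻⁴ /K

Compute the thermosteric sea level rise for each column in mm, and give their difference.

A Layer 1: 72 × 2.1 × 3.2×10⁻⁴ = 0.048384 m
A 470 × 0.25 × 2×10⁻⁴ = 0.02350 m
A 1.6×10⁻⁴ × 0.41 × 820 = 0.053792 m
A total: 0.125676 m
B 2×10⁻⁴ × 180 × 0.32 = 0.01152 m
B Layer 2: 1.4×10⁻⁴ × 820 × 0.27 = 0.030996 m
B 1000–1990 m: 1.2×10⁻⁴ × 990 × 0.24 = 0.028512 m
B total: 0.071028 m
Difference: 0.125676 − 0.071028 = 0.054648 m

A: 130 mm; B: 71 mm; difference 55 mm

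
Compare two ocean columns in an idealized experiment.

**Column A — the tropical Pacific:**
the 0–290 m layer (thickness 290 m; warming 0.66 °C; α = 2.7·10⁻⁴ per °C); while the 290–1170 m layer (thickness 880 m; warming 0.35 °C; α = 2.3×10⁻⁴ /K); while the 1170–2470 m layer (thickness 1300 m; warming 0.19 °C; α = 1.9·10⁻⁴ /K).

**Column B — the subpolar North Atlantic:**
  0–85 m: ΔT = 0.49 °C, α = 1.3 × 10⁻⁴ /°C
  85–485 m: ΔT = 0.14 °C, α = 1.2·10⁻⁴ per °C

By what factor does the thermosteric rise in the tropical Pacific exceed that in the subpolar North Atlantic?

14.0

A 0–290 m: 0.66 × 290 × 2.7×10⁻⁴ = 0.051678 m
A 880 × 0.35 × 2.3×10⁻⁴ = 0.07084 m
A Layer 3: 1300 × 1.9×10⁻⁴ × 0.19 = 0.04693 m
A total: 0.169448 m
B 0–85 m: 85 × 1.3×10⁻⁴ × 0.49 = 0.0054145 m
B Layer 2: 1.2×10⁻⁴ × 0.14 × 400 = 0.00672 m
B total: 0.0121345 m
Ratio: 0.169448 / 0.0121345 ≈ 13.96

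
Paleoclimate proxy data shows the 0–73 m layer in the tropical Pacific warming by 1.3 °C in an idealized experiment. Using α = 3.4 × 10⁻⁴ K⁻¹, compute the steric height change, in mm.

Δh = αΔT·H = 3.4×10⁻⁴ × 1.3 × 73 = 0.032266 m

Δh = 32.3 mm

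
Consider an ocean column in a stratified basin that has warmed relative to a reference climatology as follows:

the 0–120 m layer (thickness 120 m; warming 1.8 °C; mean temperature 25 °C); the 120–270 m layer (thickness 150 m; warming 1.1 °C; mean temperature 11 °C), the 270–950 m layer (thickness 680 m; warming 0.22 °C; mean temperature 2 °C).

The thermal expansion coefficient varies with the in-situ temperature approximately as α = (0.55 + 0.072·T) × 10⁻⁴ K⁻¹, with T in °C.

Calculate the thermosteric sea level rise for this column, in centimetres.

Δh = 8.3 cm

Layer 1: α = (0.55 + 0.072×25)×10⁻⁴ = 2.35×10⁻⁴ K⁻¹
Layer 2: α = (0.55 + 0.072×11)×10⁻⁴ = 1.342×10⁻⁴ K⁻¹
Layer 3: α = (0.55 + 0.072×2)×10⁻⁴ = 0.694×10⁻⁴ K⁻¹
120 × 1.8 × 2.35×10⁻⁴ = 0.05076 m
Layer 2: 1.1 × 150 × 1.342×10⁻⁴ = 0.022143 m
270–950 m: 0.694×10⁻⁴ × 680 × 0.22 = 0.01038224 m
Δh = 0.05076 + 0.022143 + 0.01038224 = 0.08328524 m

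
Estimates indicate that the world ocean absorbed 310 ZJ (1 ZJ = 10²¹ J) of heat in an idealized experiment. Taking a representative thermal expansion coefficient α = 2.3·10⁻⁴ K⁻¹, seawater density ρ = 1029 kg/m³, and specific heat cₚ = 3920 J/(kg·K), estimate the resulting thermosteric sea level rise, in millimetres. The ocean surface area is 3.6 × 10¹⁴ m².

about 49.1 mm

Per unit area: Q = 310×10²¹ / (3.6×10¹⁴) ≈ 8.611×10⁸ J/m²
Δh = αQ/(ρcₚ) = 2.3×10⁻⁴ × 8.611×10⁸ / (1029 × 3920) ≈ 0.04910 m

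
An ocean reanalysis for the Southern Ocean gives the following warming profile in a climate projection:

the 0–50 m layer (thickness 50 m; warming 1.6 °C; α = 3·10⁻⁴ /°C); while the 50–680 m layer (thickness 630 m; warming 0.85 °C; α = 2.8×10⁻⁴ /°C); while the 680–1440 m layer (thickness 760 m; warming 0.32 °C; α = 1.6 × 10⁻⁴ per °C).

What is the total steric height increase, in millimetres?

1.6 × 3×10⁻⁴ × 50 = 0.02400 m
50–680 m: 0.85 × 630 × 2.8×10⁻⁴ = 0.14994 m
Layer 3: 0.32 × 760 × 1.6×10⁻⁴ = 0.038912 m
Δh = 0.02400 + 0.14994 + 0.038912 = 0.212852 m

210 mm of thermosteric rise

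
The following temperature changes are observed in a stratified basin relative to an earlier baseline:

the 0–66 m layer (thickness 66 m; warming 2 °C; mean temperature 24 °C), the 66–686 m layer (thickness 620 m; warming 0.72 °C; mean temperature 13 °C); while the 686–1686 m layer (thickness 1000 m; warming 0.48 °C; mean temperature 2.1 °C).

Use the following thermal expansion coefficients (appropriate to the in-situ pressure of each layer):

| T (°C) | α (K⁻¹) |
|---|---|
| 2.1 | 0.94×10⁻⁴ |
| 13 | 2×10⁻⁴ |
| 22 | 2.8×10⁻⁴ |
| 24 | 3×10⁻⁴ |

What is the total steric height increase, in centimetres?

Layer 1 at 24 °C → α = 3×10⁻⁴ K⁻¹
Layer 2 at 13 °C → α = 2×10⁻⁴ K⁻¹
Layer 3 at 2.1 °C → α = 0.94×10⁻⁴ K⁻¹
3×10⁻⁴ × 66 × 2 = 0.03960 m
2×10⁻⁴ × 620 × 0.72 = 0.08928 m
686–1686 m: 0.94×10⁻⁴ × 1000 × 0.48 = 0.04512 m
Δh = 0.03960 + 0.08928 + 0.04512 = 0.17400 m

17 cm of thermosteric rise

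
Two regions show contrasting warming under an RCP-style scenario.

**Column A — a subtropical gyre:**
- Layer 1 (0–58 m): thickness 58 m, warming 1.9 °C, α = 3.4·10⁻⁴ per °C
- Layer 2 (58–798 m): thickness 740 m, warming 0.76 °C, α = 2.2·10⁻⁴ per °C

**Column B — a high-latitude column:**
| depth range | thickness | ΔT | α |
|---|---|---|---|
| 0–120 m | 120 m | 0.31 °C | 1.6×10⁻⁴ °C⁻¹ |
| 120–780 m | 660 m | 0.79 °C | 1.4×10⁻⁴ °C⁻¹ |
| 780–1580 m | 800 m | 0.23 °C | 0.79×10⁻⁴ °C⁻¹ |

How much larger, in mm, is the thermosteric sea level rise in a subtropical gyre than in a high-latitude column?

A Layer 1: 1.9 × 3.4×10⁻⁴ × 58 = 0.037468 m
A 58–798 m: 740 × 0.76 × 2.2×10⁻⁴ = 0.123728 m
A total: 0.161196 m
B 0–120 m: 1.6×10⁻⁴ × 120 × 0.31 = 0.005952 m
B 660 × 0.79 × 1.4×10⁻⁴ = 0.072996 m
B 780–1580 m: 800 × 0.23 × 0.79×10⁻⁴ = 0.014536 m
B total: 0.093484 m
Difference: 0.161196 − 0.093484 = 0.067712 m

67.7 mm larger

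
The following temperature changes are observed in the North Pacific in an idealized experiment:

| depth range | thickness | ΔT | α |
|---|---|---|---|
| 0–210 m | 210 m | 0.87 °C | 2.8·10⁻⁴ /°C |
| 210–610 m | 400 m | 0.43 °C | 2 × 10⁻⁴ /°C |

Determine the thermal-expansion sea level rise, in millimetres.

about 85.6 mm

Layer 1: 2.8×10⁻⁴ × 210 × 0.87 = 0.051156 m
210–610 m: 0.43 × 400 × 2×10⁻⁴ = 0.03440 m
Δh = 0.051156 + 0.03440 = 0.085556 m ≈ 85.6 mm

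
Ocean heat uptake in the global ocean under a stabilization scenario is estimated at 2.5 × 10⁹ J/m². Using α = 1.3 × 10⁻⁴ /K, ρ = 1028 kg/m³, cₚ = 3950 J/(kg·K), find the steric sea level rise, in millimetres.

Δh = 80 mm

Δh = αQ/(ρcₚ) = 1.3×10⁻⁴ × 2.5×10⁹ / (1028 × 3950) ≈ 0.080037 m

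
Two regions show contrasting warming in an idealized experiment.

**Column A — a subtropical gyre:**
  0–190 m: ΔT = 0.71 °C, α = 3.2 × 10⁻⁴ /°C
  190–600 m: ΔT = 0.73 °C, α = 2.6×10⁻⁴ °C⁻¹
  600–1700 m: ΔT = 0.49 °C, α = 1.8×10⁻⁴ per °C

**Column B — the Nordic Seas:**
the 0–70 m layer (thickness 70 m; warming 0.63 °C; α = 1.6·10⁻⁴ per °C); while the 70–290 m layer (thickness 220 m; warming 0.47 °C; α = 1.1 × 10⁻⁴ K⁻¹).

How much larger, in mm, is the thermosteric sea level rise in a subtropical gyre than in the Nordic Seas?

200 mm

A 190 × 3.2×10⁻⁴ × 0.71 = 0.043168 m
A Layer 2: 2.6×10⁻⁴ × 410 × 0.73 = 0.077818 m
A 1100 × 1.8×10⁻⁴ × 0.49 = 0.09702 m
A total: 0.218006 m
B Layer 1: 0.63 × 70 × 1.6×10⁻⁴ = 0.007056 m
B 70–290 m: 0.47 × 220 × 1.1×10⁻⁴ = 0.011374 m
B total: 0.01843 m
Difference: 0.218006 − 0.01843 = 0.199576 m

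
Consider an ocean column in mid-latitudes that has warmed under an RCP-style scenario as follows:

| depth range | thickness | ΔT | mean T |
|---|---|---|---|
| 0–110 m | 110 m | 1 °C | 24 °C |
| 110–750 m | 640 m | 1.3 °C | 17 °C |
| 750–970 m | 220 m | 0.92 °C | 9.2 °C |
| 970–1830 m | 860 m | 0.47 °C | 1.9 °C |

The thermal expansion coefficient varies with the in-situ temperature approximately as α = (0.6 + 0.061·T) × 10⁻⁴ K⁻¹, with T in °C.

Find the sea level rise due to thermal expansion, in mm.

Δh ≈ 211 mm

Layer 1: α = (0.6 + 0.061×24)×10⁻⁴ = 2.064×10⁻⁴ K⁻¹
Layer 2: α = (0.6 + 0.061×17)×10⁻⁴ = 1.637×10⁻⁴ K⁻¹
Layer 3: α = (0.6 + 0.061×9.2)×10⁻⁴ = 1.1612×10⁻⁴ K⁻¹
Layer 4: α = (0.6 + 0.061×1.9)×10⁻⁴ = 0.7159×10⁻⁴ K⁻¹
2.064×10⁻⁴ × 1 × 110 = 0.022704 m
110–750 m: 1.3 × 640 × 1.637×10⁻⁴ = 0.1361984 m
Layer 3: 1.1612×10⁻⁴ × 0.92 × 220 = 0.023502688 m
860 × 0.47 × 0.7159×10⁻⁴ = 0.028936678 m
Δh = 0.022704 + 0.1361984 + 0.023502688 + 0.028936678 = 0.211341766 m ≈ 211 mm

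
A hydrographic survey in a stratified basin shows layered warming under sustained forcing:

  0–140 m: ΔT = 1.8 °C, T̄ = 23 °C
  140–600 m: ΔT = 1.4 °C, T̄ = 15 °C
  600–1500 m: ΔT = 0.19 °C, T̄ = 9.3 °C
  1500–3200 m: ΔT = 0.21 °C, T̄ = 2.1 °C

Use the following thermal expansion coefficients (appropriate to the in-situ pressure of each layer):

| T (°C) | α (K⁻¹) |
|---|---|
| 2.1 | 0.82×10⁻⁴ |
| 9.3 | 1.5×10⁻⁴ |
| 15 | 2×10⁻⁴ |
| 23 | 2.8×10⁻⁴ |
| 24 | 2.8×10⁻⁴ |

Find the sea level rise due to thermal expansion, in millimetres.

254 mm of thermosteric rise

Layer 1 at 23 °C → α = 2.8×10⁻⁴ K⁻¹
Layer 2 at 15 °C → α = 2×10⁻⁴ K⁻¹
Layer 3 at 9.3 °C → α = 1.5×10⁻⁴ K⁻¹
Layer 4 at 2.1 °C → α = 0.82×10⁻⁴ K⁻¹
2.8×10⁻⁴ × 1.8 × 140 = 0.07056 m
1.4 × 460 × 2×10⁻⁴ = 0.12880 m
Layer 3: 1.5×10⁻⁴ × 0.19 × 900 = 0.02565 m
0.82×10⁻⁴ × 1700 × 0.21 = 0.029274 m
Δh = 0.07056 + 0.12880 + 0.02565 + 0.029274 = 0.254284 m ≈ 254 mm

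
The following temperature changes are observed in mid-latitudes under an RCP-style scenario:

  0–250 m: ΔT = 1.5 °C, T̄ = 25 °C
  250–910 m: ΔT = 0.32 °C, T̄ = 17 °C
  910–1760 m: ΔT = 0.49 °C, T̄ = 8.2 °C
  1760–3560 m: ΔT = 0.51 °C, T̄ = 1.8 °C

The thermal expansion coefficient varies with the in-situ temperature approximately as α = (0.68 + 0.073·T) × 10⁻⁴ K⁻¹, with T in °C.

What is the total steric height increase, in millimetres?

Layer 1: α = (0.68 + 0.073×25)×10⁻⁴ = 2.505×10⁻⁴ K⁻¹
Layer 2: α = (0.68 + 0.073×17)×10⁻⁴ = 1.921×10⁻⁴ K⁻¹
Layer 3: α = (0.68 + 0.073×8.2)×10⁻⁴ = 1.2786×10⁻⁴ K⁻¹
Layer 4: α = (0.68 + 0.073×1.8)×10⁻⁴ = 0.8114×10⁻⁴ K⁻¹
0–250 m: 1.5 × 2.505×10⁻⁴ × 250 = 0.0939375 m
1.921×10⁻⁴ × 660 × 0.32 = 0.04057152 m
0.49 × 850 × 1.2786×10⁻⁴ = 0.05325369 m
1800 × 0.8114×10⁻⁴ × 0.51 = 0.07448652 m
Δh = 0.0939375 + 0.04057152 + 0.05325369 + 0.07448652 = 0.26224923 m ≈ 262 mm

Δh = 262 mm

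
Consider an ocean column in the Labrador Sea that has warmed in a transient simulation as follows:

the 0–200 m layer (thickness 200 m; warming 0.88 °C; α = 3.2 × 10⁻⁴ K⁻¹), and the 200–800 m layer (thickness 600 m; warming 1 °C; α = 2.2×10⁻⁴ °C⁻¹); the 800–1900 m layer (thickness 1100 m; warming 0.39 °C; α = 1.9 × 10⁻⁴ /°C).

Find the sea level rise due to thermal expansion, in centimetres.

27.0 cm of thermosteric rise

Layer 1: 3.2×10⁻⁴ × 0.88 × 200 = 0.05632 m
1 × 2.2×10⁻⁴ × 600 = 0.13200 m
800–1900 m: 1100 × 0.39 × 1.9×10⁻⁴ = 0.08151 m
Δh = 0.05632 + 0.13200 + 0.08151 = 0.26983 m ≈ 27.0 cm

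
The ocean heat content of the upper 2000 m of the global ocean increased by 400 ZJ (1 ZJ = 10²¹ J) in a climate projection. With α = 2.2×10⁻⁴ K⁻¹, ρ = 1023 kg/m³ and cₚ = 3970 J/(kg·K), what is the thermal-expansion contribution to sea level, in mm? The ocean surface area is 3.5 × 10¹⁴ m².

62 mm of thermosteric rise

Per unit area: Q = 400×10²¹ / (3.5×10¹⁴) ≈ 1.143×10⁹ J/m²
Δh = αQ/(ρcₚ) = 2.2×10⁻⁴ × 1.143×10⁹ / (1023 × 3970) ≈ 0.061916 m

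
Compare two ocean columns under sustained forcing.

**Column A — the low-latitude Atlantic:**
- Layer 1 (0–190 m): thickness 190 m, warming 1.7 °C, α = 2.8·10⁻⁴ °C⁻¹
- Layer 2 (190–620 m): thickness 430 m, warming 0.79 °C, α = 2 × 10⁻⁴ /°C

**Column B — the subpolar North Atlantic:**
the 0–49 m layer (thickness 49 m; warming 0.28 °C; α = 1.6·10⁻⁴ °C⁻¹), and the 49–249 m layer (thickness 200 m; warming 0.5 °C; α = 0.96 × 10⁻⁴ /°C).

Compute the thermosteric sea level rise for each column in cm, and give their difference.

A 0–190 m: 1.7 × 2.8×10⁻⁴ × 190 = 0.09044 m
A Layer 2: 430 × 2×10⁻⁴ × 0.79 = 0.06794 m
A total: 0.15838 m
B Layer 1: 0.28 × 1.6×10⁻⁴ × 49 = 0.0021952 m
B 49–249 m: 0.96×10⁻⁴ × 0.5 × 200 = 0.00960 m
B total: 0.0117952 m
Difference: 0.15838 − 0.0117952 = 0.1465848 m

A: 15.8 cm; B: 1.18 cm; difference 14.7 cm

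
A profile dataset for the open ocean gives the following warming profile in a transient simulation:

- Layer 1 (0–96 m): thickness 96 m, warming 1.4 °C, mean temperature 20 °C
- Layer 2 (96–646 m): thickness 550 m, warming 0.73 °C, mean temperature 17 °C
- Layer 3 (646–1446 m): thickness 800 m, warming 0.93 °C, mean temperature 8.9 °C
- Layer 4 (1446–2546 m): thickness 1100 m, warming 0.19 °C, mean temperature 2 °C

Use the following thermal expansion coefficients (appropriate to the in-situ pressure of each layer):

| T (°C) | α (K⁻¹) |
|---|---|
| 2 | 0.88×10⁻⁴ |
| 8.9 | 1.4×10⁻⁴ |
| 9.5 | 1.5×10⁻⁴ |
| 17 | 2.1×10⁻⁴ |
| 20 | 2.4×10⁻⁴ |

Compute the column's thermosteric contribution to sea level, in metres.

Layer 1 at 20 °C → α = 2.4×10⁻⁴ K⁻¹
Layer 2 at 17 °C → α = 2.1×10⁻⁴ K⁻¹
Layer 3 at 8.9 °C → α = 1.4×10⁻⁴ K⁻¹
Layer 4 at 2 °C → α = 0.88×10⁻⁴ K⁻¹
0–96 m: 96 × 1.4 × 2.4×10⁻⁴ = 0.032256 m
Layer 2: 0.73 × 2.1×10⁻⁴ × 550 = 0.084315 m
646–1446 m: 0.93 × 800 × 1.4×10⁻⁴ = 0.10416 m
1446–2546 m: 0.19 × 0.88×10⁻⁴ × 1100 = 0.018392 m
Δh = 0.032256 + 0.084315 + 0.10416 + 0.018392 = 0.239123 m ≈ 0.24 m

Δh = 0.24 m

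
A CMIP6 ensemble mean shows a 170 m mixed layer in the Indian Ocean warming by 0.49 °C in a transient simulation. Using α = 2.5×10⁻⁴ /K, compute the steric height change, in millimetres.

Δh ≈ 20.8 mm

Δh = αΔT·H = 2.5×10⁻⁴ × 0.49 × 170 = 0.020825 m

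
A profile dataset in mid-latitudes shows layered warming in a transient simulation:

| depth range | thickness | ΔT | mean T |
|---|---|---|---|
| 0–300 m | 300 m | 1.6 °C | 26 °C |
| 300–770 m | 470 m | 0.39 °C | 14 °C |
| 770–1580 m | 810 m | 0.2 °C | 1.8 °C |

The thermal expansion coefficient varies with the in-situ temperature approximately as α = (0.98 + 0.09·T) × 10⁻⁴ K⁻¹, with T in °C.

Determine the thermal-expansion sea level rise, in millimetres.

Layer 1: α = (0.98 + 0.09×26)×10⁻⁴ = 3.32×10⁻⁴ K⁻¹
Layer 2: α = (0.98 + 0.09×14)×10⁻⁴ = 2.24×10⁻⁴ K⁻¹
Layer 3: α = (0.98 + 0.09×1.8)×10⁻⁴ = 1.142×10⁻⁴ K⁻¹
0–300 m: 300 × 3.32×10⁻⁴ × 1.6 = 0.15936 m
Layer 2: 2.24×10⁻⁴ × 470 × 0.39 = 0.0410592 m
Layer 3: 0.2 × 1.142×10⁻⁴ × 810 = 0.0185004 m
Δh = 0.15936 + 0.0410592 + 0.0185004 = 0.2189196 m

219 mm of thermosteric rise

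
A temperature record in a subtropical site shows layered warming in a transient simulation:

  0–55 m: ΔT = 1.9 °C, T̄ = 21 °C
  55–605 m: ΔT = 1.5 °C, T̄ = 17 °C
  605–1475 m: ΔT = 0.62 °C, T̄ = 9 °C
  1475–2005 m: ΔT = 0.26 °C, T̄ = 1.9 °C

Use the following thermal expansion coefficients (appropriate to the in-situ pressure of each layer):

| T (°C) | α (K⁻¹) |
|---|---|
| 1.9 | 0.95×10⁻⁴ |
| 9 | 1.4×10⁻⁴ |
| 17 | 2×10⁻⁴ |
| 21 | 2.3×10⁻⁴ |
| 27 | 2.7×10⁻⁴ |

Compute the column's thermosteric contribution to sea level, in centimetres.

Layer 1 at 21 °C → α = 2.3×10⁻⁴ K⁻¹
Layer 2 at 17 °C → α = 2×10⁻⁴ K⁻¹
Layer 3 at 9 °C → α = 1.4×10⁻⁴ K⁻¹
Layer 4 at 1.9 °C → α = 0.95×10⁻⁴ K⁻¹
1.9 × 2.3×10⁻⁴ × 55 = 0.024035 m
Layer 2: 2×10⁻⁴ × 550 × 1.5 = 0.16500 m
0.62 × 1.4×10⁻⁴ × 870 = 0.075516 m
1475–2005 m: 0.95×10⁻⁴ × 0.26 × 530 = 0.013091 m
Δh = 0.024035 + 0.16500 + 0.075516 + 0.013091 = 0.277642 m ≈ 27.8 cm

Δh ≈ 27.8 cm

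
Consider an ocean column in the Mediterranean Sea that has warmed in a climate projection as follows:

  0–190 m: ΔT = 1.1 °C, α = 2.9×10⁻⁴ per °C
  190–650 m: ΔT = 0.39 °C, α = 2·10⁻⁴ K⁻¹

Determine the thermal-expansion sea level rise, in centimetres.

9.65 cm of thermosteric rise

0–190 m: 2.9×10⁻⁴ × 1.1 × 190 = 0.06061 m
460 × 0.39 × 2×10⁻⁴ = 0.03588 m
Δh = 0.06061 + 0.03588 = 0.09649 m ≈ 9.65 cm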